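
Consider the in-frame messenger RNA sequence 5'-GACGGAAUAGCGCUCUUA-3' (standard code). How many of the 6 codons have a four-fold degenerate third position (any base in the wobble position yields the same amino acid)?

3

Codon 1 GAC (Asp): third position 2-fold.
Codon 2 GGA (Gly): third position 4-fold.
Codon 3 AUA (Ile): third position 3-fold.
Codon 4 GCG (Ala): third position 4-fold.
Codon 5 CUC (Leu): third position 4-fold.
Codon 6 UUA (Leu): third position 2-fold.
Four-fold degenerate third positions: 3.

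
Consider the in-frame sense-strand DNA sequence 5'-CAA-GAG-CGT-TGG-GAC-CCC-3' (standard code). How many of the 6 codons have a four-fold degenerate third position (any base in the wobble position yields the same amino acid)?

2

Codon 1 CAA (Gln): third position 2-fold.
Codon 2 GAG (Glu): third position 2-fold.
Codon 3 CGT (Arg): third position 4-fold.
Codon 4 TGG (Trp): third position 1-fold.
Codon 5 GAC (Asp): third position 2-fold.
Codon 6 CCC (Pro): third position 4-fold.
Four-fold degenerate third positions: 2.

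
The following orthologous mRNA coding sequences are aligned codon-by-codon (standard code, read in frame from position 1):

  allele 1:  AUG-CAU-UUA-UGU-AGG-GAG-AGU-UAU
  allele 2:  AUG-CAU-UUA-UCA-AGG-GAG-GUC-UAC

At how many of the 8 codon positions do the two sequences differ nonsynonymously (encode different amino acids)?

2

Codon 1: AUG Met / AUG Met — identical.
Codon 2: CAU His / CAU His — identical.
Codon 3: UUA Leu / UUA Leu — identical.
Codon 4: UGU Cys / UCA Ser — nonsynonymous.
Codon 5: AGG Arg / AGG Arg — identical.
Codon 6: GAG Glu / GAG Glu — identical.
Codon 7: AGU Ser / GUC Val — nonsynonymous.
Codon 8: UAU Tyr / UAC Tyr — synonymous.
Nonsynonymous differences: 2.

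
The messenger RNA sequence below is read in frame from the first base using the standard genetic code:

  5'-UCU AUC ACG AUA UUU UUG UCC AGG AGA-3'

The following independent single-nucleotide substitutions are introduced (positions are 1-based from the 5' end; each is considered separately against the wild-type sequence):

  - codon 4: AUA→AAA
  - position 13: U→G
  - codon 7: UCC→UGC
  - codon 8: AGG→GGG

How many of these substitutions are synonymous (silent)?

Codon 4: AUA (Ile) → AAA (Lys) — missense.
Codon 5: UUU (Phe) → GUU (Val) — missense.
Codon 7: UCC (Ser) → UGC (Cys) — missense.
Codon 8: AGG (Arg) → GGG (Gly) — missense.
Synonymous: 0 of 4.

0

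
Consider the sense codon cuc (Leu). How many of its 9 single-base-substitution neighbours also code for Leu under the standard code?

3

Position 1: none → 0 synonymous.
Position 2: none → 0 synonymous.
Position 3: CUU, CUA, CUG → 3 synonymous.
Total: 0 + 0 + 3 = 3.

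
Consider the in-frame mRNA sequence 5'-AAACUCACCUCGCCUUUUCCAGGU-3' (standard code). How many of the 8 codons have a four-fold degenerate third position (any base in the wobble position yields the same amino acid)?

Codon 1 AAA (Lys): third position 2-fold.
Codon 2 CUC (Leu): third position 4-fold.
Codon 3 ACC (Thr): third position 4-fold.
Codon 4 UCG (Ser): third position 4-fold.
Codon 5 CCU (Pro): third position 4-fold.
Codon 6 UUU (Phe): third position 2-fold.
Codon 7 CCA (Pro): third position 4-fold.
Codon 8 GGU (Gly): third position 4-fold.
Four-fold degenerate third positions: 6.

6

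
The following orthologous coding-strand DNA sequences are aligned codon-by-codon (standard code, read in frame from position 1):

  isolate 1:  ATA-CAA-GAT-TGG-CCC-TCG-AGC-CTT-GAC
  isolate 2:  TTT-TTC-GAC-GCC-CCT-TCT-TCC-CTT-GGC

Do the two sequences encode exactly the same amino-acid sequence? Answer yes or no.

no

Codon 1: ATA Ile / TTT Phe — nonsynonymous.
Codon 2: CAA Gln / TTC Phe — nonsynonymous.
Codon 3: GAT Asp / GAC Asp — synonymous.
Codon 4: TGG Trp / GCC Ala — nonsynonymous.
Codon 5: CCC Pro / CCT Pro — synonymous.
Codon 6: TCG Ser / TCT Ser — synonymous.
Codon 7: AGC Ser / TCC Ser — synonymous.
Codon 8: CTT Leu / CTT Leu — identical.
Codon 9: GAC Asp / GGC Gly — nonsynonymous.
Nonsynonymous differences: 4 → different protein.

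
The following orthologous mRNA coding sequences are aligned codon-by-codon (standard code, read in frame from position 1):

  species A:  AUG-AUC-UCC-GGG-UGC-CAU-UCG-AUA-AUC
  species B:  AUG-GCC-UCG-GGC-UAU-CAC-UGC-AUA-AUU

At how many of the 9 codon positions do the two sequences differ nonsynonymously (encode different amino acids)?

Codon 1: AUG Met / AUG Met — identical.
Codon 2: AUC Ile / GCC Ala — nonsynonymous.
Codon 3: UCC Ser / UCG Ser — synonymous.
Codon 4: GGG Gly / GGC Gly — synonymous.
Codon 5: UGC Cys / UAU Tyr — nonsynonymous.
Codon 6: CAU His / CAC His — synonymous.
Codon 7: UCG Ser / UGC Cys — nonsynonymous.
Codon 8: AUA Ile / AUA Ile — identical.
Codon 9: AUC Ile / AUU Ile — synonymous.
Nonsynonymous differences: 3.

3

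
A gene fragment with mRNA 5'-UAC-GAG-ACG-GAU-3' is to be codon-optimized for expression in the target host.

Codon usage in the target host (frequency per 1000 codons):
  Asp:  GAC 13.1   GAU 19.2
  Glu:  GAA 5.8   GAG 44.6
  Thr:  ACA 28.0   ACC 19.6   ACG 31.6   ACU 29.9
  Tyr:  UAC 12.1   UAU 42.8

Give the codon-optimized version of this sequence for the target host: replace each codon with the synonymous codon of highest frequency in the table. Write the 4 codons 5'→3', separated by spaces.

Codon 1 (Tyr): best is UAU at 42.8.
Codon 2 (Glu): best is GAG at 44.6.
Codon 3 (Thr): best is ACG at 31.6.
Codon 4 (Asp): best is GAU at 19.2.

UAU GAG ACG GAU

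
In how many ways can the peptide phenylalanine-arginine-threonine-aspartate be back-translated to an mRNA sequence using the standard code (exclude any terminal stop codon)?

96

Phe: 2 codons.
Arg: 6 codons.
Thr: 4 codons.
Asp: 2 codons.
2 × 6 × 4 × 2 = 96.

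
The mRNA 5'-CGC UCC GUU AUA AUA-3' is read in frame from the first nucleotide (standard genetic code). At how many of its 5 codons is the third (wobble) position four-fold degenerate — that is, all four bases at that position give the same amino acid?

3

Codon 1 CGC (Arg): third position 4-fold.
Codon 2 UCC (Ser): third position 4-fold.
Codon 3 GUU (Val): third position 4-fold.
Codon 4 AUA (Ile): third position 3-fold.
Codon 5 AUA (Ile): third position 3-fold.
Four-fold degenerate third positions: 3.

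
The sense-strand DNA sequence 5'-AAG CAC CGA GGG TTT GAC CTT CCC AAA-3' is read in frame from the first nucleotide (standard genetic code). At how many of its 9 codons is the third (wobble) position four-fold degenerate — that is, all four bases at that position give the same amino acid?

4

Codon 1 AAG (Lys): third position 2-fold.
Codon 2 CAC (His): third position 2-fold.
Codon 3 CGA (Arg): third position 4-fold.
Codon 4 GGG (Gly): third position 4-fold.
Codon 5 TTT (Phe): third position 2-fold.
Codon 6 GAC (Asp): third position 2-fold.
Codon 7 CTT (Leu): third position 4-fold.
Codon 8 CCC (Pro): third position 4-fold.
Codon 9 AAA (Lys): third position 2-fold.
Four-fold degenerate third positions: 4.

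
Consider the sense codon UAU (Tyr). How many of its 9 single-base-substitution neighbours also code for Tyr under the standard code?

1

Position 1: none → 0 synonymous.
Position 2: none → 0 synonymous.
Position 3: UAC → 1 synonymous.
Total: 0 + 0 + 1 = 1.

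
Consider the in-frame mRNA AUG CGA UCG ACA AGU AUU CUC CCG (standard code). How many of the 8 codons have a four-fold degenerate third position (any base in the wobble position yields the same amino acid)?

Codon 1 AUG (Met): third position 1-fold.
Codon 2 CGA (Arg): third position 4-fold.
Codon 3 UCG (Ser): third position 4-fold.
Codon 4 ACA (Thr): third position 4-fold.
Codon 5 AGU (Ser): third position 2-fold.
Codon 6 AUU (Ile): third position 3-fold.
Codon 7 CUC (Leu): third position 4-fold.
Codon 8 CCG (Pro): third position 4-fold.
Four-fold degenerate third positions: 5.

5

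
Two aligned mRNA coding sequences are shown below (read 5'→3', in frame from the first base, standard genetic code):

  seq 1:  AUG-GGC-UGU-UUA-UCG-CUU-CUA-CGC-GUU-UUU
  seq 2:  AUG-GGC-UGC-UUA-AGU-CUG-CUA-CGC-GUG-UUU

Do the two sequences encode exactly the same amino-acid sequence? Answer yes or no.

yes

Codon 1: AUG Met / AUG Met — identical.
Codon 2: GGC Gly / GGC Gly — identical.
Codon 3: UGU Cys / UGC Cys — synonymous.
Codon 4: UUA Leu / UUA Leu — identical.
Codon 5: UCG Ser / AGU Ser — synonymous.
Codon 6: CUU Leu / CUG Leu — synonymous.
Codon 7: CUA Leu / CUA Leu — identical.
Codon 8: CGC Arg / CGC Arg — identical.
Codon 9: GUU Val / GUG Val — synonymous.
Codon 10: UUU Phe / UUU Phe — identical.
Nonsynonymous differences: 0 → same protein.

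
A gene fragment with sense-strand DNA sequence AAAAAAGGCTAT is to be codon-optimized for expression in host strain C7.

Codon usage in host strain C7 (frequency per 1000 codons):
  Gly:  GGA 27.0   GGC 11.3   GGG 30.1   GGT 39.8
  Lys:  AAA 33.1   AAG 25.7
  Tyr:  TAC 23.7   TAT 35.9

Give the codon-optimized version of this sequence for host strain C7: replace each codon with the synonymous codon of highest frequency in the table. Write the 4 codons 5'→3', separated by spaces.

Codon 1 (Lys): best is AAA at 33.1.
Codon 2 (Lys): best is AAA at 33.1.
Codon 3 (Gly): best is GGT at 39.8.
Codon 4 (Tyr): best is TAT at 35.9.

AAA AAA GGT TAT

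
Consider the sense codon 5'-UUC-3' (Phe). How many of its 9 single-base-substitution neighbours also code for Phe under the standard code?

Position 1: none → 0 synonymous.
Position 2: none → 0 synonymous.
Position 3: UUU → 1 synonymous.
Total: 0 + 0 + 1 = 1.

1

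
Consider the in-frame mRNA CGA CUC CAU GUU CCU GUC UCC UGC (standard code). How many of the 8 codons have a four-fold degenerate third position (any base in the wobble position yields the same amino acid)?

6

Codon 1 CGA (Arg): third position 4-fold.
Codon 2 CUC (Leu): third position 4-fold.
Codon 3 CAU (His): third position 2-fold.
Codon 4 GUU (Val): third position 4-fold.
Codon 5 CCU (Pro): third position 4-fold.
Codon 6 GUC (Val): third position 4-fold.
Codon 7 UCC (Ser): third position 4-fold.
Codon 8 UGC (Cys): third position 2-fold.
Four-fold degenerate third positions: 6.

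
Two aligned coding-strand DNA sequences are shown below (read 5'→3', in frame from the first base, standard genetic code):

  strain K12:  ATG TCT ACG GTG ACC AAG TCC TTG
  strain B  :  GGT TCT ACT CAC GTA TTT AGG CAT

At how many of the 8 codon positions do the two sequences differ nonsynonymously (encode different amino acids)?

Codon 1: ATG Met / GGT Gly — nonsynonymous.
Codon 2: TCT Ser / TCT Ser — identical.
Codon 3: ACG Thr / ACT Thr — synonymous.
Codon 4: GTG Val / CAC His — nonsynonymous.
Codon 5: ACC Thr / GTA Val — nonsynonymous.
Codon 6: AAG Lys / TTT Phe — nonsynonymous.
Codon 7: TCC Ser / AGG Arg — nonsynonymous.
Codon 8: TTG Leu / CAT His — nonsynonymous.
Nonsynonymous differences: 6.

6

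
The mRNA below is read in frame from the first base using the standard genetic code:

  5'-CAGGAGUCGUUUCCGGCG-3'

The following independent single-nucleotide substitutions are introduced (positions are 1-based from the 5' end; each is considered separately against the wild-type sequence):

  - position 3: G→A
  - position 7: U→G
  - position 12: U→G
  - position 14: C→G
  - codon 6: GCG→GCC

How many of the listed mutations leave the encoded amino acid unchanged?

2

Codon 1: CAG (Gln) → CAA (Gln) — synonymous.
Codon 3: UCG (Ser) → GCG (Ala) — missense.
Codon 4: UUU (Phe) → UUG (Leu) — missense.
Codon 5: CCG (Pro) → CGG (Arg) — missense.
Codon 6: GCG (Ala) → GCC (Ala) — synonymous.
Synonymous: 2 of 5.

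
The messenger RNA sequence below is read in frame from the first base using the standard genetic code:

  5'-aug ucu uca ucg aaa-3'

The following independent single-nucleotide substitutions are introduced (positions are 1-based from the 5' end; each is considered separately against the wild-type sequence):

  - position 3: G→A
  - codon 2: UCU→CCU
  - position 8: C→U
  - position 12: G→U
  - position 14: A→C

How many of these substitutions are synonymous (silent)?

1

Codon 1: AUG (Met) → AUA (Ile) — missense.
Codon 2: UCU (Ser) → CCU (Pro) — missense.
Codon 3: UCA (Ser) → UUA (Leu) — missense.
Codon 4: UCG (Ser) → UCU (Ser) — synonymous.
Codon 5: AAA (Lys) → ACA (Thr) — missense.
Synonymous: 1 of 5.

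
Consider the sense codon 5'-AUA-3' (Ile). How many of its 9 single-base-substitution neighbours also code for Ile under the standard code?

Position 1: none → 0 synonymous.
Position 2: none → 0 synonymous.
Position 3: AUU, AUC → 2 synonymous.
Total: 0 + 0 + 2 = 2.

2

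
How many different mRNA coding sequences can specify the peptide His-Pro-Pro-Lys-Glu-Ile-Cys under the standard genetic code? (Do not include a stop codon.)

His: 2 codons.
Pro: 4 codons.
Pro: 4 codons.
Lys: 2 codons.
Glu: 2 codons.
Ile: 3 codons.
Cys: 2 codons.
2 × 4 × 4 × 2 × 2 × 3 × 2 = 768.

768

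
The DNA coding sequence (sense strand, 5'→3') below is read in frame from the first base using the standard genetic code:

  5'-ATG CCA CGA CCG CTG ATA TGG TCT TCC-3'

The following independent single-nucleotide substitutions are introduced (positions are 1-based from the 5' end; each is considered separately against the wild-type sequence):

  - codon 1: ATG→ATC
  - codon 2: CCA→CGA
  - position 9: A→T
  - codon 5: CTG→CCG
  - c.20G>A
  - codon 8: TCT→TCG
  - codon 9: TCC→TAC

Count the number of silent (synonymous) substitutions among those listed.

2

Codon 1: ATG (Met) → ATC (Ile) — missense.
Codon 2: CCA (Pro) → CGA (Arg) — missense.
Codon 3: CGA (Arg) → CGT (Arg) — synonymous.
Codon 5: CTG (Leu) → CCG (Pro) — missense.
Codon 7: TGG (Trp) → TAG (Stop) — nonsense.
Codon 8: TCT (Ser) → TCG (Ser) — synonymous.
Codon 9: TCC (Ser) → TAC (Tyr) — missense.
Synonymous: 2 of 7.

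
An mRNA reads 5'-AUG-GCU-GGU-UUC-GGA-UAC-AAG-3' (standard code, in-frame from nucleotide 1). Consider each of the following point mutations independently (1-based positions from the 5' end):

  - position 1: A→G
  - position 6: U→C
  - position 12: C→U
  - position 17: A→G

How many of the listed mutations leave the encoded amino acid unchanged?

Codon 1: AUG (Met) → GUG (Val) — missense.
Codon 2: GCU (Ala) → GCC (Ala) — synonymous.
Codon 4: UUC (Phe) → UUU (Phe) — synonymous.
Codon 6: UAC (Tyr) → UGC (Cys) — missense.
Synonymous: 2 of 4.

2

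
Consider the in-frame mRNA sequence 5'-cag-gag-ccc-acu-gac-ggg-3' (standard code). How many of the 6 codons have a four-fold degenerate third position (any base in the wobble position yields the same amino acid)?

3

Codon 1 CAG (Gln): third position 2-fold.
Codon 2 GAG (Glu): third position 2-fold.
Codon 3 CCC (Pro): third position 4-fold.
Codon 4 ACU (Thr): third position 4-fold.
Codon 5 GAC (Asp): third position 2-fold.
Codon 6 GGG (Gly): third position 4-fold.
Four-fold degenerate third positions: 3.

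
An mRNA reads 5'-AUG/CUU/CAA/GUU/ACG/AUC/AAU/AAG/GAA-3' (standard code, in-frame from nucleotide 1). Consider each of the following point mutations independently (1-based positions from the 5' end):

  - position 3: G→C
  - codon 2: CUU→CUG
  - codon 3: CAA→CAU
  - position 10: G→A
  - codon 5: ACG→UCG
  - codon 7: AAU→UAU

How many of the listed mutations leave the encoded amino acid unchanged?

1

Codon 1: AUG (Met) → AUC (Ile) — missense.
Codon 2: CUU (Leu) → CUG (Leu) — synonymous.
Codon 3: CAA (Gln) → CAU (His) — missense.
Codon 4: GUU (Val) → AUU (Ile) — missense.
Codon 5: ACG (Thr) → UCG (Ser) — missense.
Codon 7: AAU (Asn) → UAU (Tyr) — missense.
Synonymous: 1 of 6.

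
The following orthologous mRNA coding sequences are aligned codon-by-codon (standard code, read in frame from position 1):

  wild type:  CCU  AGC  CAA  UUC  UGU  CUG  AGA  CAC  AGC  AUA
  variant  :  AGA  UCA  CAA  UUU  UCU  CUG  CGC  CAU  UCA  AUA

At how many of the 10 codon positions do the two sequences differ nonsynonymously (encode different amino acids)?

Codon 1: CCU Pro / AGA Arg — nonsynonymous.
Codon 2: AGC Ser / UCA Ser — synonymous.
Codon 3: CAA Gln / CAA Gln — identical.
Codon 4: UUC Phe / UUU Phe — synonymous.
Codon 5: UGU Cys / UCU Ser — nonsynonymous.
Codon 6: CUG Leu / CUG Leu — identical.
Codon 7: AGA Arg / CGC Arg — synonymous.
Codon 8: CAC His / CAU His — synonymous.
Codon 9: AGC Ser / UCA Ser — synonymous.
Codon 10: AUA Ile / AUA Ile — identical.
Nonsynonymous differences: 2.

2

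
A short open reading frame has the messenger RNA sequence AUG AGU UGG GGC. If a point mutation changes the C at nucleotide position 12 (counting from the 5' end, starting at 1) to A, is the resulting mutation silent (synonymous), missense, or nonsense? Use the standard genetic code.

silent

Position 12 falls in codon 4: GGC → Gly.
After the substitution the codon is GGA → Gly.
Both encode Gly, so the change is synonymous.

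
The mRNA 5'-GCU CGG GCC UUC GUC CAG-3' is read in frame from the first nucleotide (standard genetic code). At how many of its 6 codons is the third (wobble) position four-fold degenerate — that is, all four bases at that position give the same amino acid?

Codon 1 GCU (Ala): third position 4-fold.
Codon 2 CGG (Arg): third position 4-fold.
Codon 3 GCC (Ala): third position 4-fold.
Codon 4 UUC (Phe): third position 2-fold.
Codon 5 GUC (Val): third position 4-fold.
Codon 6 CAG (Gln): third position 2-fold.
Four-fold degenerate third positions: 4.

4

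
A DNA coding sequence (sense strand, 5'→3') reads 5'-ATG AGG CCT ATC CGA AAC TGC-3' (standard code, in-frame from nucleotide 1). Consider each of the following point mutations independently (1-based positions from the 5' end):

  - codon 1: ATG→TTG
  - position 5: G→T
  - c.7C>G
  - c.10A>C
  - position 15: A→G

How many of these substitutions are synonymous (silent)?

Codon 1: ATG (Met) → TTG (Leu) — missense.
Codon 2: AGG (Arg) → ATG (Met) — missense.
Codon 3: CCT (Pro) → GCT (Ala) — missense.
Codon 4: ATC (Ile) → CTC (Leu) — missense.
Codon 5: CGA (Arg) → CGG (Arg) — synonymous.
Synonymous: 1 of 5.

1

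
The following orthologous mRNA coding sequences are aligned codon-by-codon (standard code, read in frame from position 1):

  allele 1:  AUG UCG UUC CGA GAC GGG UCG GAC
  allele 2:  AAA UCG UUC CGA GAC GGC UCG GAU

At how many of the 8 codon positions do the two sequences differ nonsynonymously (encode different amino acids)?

Codon 1: AUG Met / AAA Lys — nonsynonymous.
Codon 2: UCG Ser / UCG Ser — identical.
Codon 3: UUC Phe / UUC Phe — identical.
Codon 4: CGA Arg / CGA Arg — identical.
Codon 5: GAC Asp / GAC Asp — identical.
Codon 6: GGG Gly / GGC Gly — synonymous.
Codon 7: UCG Ser / UCG Ser — identical.
Codon 8: GAC Asp / GAU Asp — synonymous.
Nonsynonymous differences: 1.

1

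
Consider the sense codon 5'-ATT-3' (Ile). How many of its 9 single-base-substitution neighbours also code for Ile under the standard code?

2

Position 1: none → 0 synonymous.
Position 2: none → 0 synonymous.
Position 3: ATC, ATA → 2 synonymous.
Total: 0 + 0 + 2 = 2.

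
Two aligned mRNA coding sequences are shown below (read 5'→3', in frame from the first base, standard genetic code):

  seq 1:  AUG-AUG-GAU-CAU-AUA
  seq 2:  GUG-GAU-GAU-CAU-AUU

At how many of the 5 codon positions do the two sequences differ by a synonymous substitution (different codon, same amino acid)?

Codon 1: AUG Met / GUG Val — nonsynonymous.
Codon 2: AUG Met / GAU Asp — nonsynonymous.
Codon 3: GAU Asp / GAU Asp — identical.
Codon 4: CAU His / CAU His — identical.
Codon 5: AUA Ile / AUU Ile — synonymous.
Synonymous differences: 1.

1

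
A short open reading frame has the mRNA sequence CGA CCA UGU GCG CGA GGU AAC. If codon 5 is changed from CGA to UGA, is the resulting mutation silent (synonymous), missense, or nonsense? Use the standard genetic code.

Position 13 falls in codon 5: CGA → Arg.
After the substitution the codon is UGA → Stop.
The new codon is a stop codon, so this is a nonsense mutation.

nonsense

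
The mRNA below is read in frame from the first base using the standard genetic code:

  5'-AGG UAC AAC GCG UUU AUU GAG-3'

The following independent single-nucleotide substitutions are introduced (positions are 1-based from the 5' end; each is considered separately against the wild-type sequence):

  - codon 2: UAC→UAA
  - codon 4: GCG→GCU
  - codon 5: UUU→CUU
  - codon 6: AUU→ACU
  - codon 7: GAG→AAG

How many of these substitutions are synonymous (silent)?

1

Codon 2: UAC (Tyr) → UAA (Stop) — nonsense.
Codon 4: GCG (Ala) → GCU (Ala) — synonymous.
Codon 5: UUU (Phe) → CUU (Leu) — missense.
Codon 6: AUU (Ile) → ACU (Thr) — missense.
Codon 7: GAG (Glu) → AAG (Lys) — missense.
Synonymous: 1 of 5.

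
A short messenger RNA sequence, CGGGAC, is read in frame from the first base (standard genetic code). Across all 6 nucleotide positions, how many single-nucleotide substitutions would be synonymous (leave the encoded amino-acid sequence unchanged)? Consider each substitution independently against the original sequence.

Codon 1 (CGG, Arg): 4 synonymous substitutions.
Codon 2 (GAC, Asp): 1 synonymous substitution.
Total: 4 + 1 = 5.

5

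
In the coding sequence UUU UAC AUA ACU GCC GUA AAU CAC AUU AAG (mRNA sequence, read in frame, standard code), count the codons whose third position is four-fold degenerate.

3

Codon 1 UUU (Phe): third position 2-fold.
Codon 2 UAC (Tyr): third position 2-fold.
Codon 3 AUA (Ile): third position 3-fold.
Codon 4 ACU (Thr): third position 4-fold.
Codon 5 GCC (Ala): third position 4-fold.
Codon 6 GUA (Val): third position 4-fold.
Codon 7 AAU (Asn): third position 2-fold.
Codon 8 CAC (His): third position 2-fold.
Codon 9 AUU (Ile): third position 3-fold.
Codon 10 AAG (Lys): third position 2-fold.
Four-fold degenerate third positions: 3.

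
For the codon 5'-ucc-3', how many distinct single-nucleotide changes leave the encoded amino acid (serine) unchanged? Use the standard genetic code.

3

Position 1: none → 0 synonymous.
Position 2: none → 0 synonymous.
Position 3: UCU, UCA, UCG → 3 synonymous.
Total: 0 + 0 + 3 = 3.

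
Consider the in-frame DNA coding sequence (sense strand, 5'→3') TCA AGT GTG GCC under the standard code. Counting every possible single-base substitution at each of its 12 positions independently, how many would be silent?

10

Codon 1 (TCA, Ser): 3 synonymous substitutions.
Codon 2 (AGT, Ser): 1 synonymous substitution.
Codon 3 (GTG, Val): 3 synonymous substitutions.
Codon 4 (GCC, Ala): 3 synonymous substitutions.
Total: 3 + 1 + 3 + 3 = 10.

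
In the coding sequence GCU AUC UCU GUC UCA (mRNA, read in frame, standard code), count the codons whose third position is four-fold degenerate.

4

Codon 1 GCU (Ala): third position 4-fold.
Codon 2 AUC (Ile): third position 3-fold.
Codon 3 UCU (Ser): third position 4-fold.
Codon 4 GUC (Val): third position 4-fold.
Codon 5 UCA (Ser): third position 4-fold.
Four-fold degenerate third positions: 4.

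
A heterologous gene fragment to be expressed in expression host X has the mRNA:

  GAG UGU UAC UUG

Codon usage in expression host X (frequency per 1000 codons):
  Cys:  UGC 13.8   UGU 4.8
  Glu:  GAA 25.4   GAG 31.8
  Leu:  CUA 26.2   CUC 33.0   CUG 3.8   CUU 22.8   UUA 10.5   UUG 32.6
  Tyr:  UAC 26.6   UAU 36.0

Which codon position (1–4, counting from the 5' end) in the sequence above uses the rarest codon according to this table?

Codon 1 GAG (Glu): 31.8 per 1000.
Codon 2 UGU (Cys): 4.8 per 1000.
Codon 3 UAC (Tyr): 26.6 per 1000.
Codon 4 UUG (Leu): 32.6 per 1000.
Lowest frequency is 4.8 at codon 2.

2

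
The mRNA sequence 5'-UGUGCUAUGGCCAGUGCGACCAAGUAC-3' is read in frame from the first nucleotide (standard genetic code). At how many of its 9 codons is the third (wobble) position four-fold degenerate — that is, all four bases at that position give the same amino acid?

4

Codon 1 UGU (Cys): third position 2-fold.
Codon 2 GCU (Ala): third position 4-fold.
Codon 3 AUG (Met): third position 1-fold.
Codon 4 GCC (Ala): third position 4-fold.
Codon 5 AGU (Ser): third position 2-fold.
Codon 6 GCG (Ala): third position 4-fold.
Codon 7 ACC (Thr): third position 4-fold.
Codon 8 AAG (Lys): third position 2-fold.
Codon 9 UAC (Tyr): third position 2-fold.
Four-fold degenerate third positions: 4.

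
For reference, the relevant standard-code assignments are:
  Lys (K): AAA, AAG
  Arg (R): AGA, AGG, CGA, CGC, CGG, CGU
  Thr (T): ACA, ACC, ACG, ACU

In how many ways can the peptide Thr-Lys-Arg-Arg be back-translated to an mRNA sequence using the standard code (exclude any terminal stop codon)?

Thr: 4 codons.
Lys: 2 codons.
Arg: 6 codons.
Arg: 6 codons.
4 × 2 × 6 × 6 = 288.

288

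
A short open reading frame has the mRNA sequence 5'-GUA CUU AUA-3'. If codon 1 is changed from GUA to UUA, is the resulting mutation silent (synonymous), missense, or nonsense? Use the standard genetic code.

missense

Position 1 falls in codon 1: GUA → Val.
After the substitution the codon is UUA → Leu.
Val ≠ Leu, so this is a missense mutation.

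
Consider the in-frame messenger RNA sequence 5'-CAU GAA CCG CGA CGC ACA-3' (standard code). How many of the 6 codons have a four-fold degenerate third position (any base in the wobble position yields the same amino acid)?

4

Codon 1 CAU (His): third position 2-fold.
Codon 2 GAA (Glu): third position 2-fold.
Codon 3 CCG (Pro): third position 4-fold.
Codon 4 CGA (Arg): third position 4-fold.
Codon 5 CGC (Arg): third position 4-fold.
Codon 6 ACA (Thr): third position 4-fold.
Four-fold degenerate third positions: 4.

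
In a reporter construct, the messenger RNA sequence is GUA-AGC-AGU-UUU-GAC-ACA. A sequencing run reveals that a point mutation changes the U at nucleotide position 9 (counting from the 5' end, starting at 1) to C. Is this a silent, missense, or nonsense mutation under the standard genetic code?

silent

Position 9 falls in codon 3: AGU → Ser.
After the substitution the codon is AGC → Ser.
Both encode Ser, so the change is synonymous.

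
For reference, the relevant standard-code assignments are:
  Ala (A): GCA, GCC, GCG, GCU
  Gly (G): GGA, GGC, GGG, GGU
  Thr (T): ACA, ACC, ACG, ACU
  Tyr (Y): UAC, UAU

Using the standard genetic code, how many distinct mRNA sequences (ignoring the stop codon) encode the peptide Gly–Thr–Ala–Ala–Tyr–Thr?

Gly: 4 codons.
Thr: 4 codons.
Ala: 4 codons.
Ala: 4 codons.
Tyr: 2 codons.
Thr: 4 codons.
4 × 4 × 4 × 4 × 2 × 4 = 2048.

2048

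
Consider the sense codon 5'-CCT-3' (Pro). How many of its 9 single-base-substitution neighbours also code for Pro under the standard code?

Position 1: none → 0 synonymous.
Position 2: none → 0 synonymous.
Position 3: CCC, CCA, CCG → 3 synonymous.
Total: 0 + 0 + 3 = 3.

3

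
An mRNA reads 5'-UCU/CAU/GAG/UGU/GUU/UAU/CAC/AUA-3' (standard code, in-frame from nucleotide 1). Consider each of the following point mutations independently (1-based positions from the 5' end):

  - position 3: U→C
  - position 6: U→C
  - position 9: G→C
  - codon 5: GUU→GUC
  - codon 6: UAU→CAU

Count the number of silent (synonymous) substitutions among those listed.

3

Codon 1: UCU (Ser) → UCC (Ser) — synonymous.
Codon 2: CAU (His) → CAC (His) — synonymous.
Codon 3: GAG (Glu) → GAC (Asp) — missense.
Codon 5: GUU (Val) → GUC (Val) — synonymous.
Codon 6: UAU (Tyr) → CAU (His) — missense.
Synonymous: 3 of 5.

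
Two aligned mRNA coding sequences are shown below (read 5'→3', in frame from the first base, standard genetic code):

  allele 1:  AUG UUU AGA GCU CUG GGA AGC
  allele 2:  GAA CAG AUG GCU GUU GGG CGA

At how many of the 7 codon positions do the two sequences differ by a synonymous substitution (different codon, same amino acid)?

1

Codon 1: AUG Met / GAA Glu — nonsynonymous.
Codon 2: UUU Phe / CAG Gln — nonsynonymous.
Codon 3: AGA Arg / AUG Met — nonsynonymous.
Codon 4: GCU Ala / GCU Ala — identical.
Codon 5: CUG Leu / GUU Val — nonsynonymous.
Codon 6: GGA Gly / GGG Gly — synonymous.
Codon 7: AGC Ser / CGA Arg — nonsynonymous.
Synonymous differences: 1.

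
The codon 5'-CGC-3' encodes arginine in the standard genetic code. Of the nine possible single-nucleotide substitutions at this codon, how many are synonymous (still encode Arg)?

3

Position 1: none → 0 synonymous.
Position 2: none → 0 synonymous.
Position 3: CGT, CGA, CGG → 3 synonymous.
Total: 0 + 0 + 3 = 3.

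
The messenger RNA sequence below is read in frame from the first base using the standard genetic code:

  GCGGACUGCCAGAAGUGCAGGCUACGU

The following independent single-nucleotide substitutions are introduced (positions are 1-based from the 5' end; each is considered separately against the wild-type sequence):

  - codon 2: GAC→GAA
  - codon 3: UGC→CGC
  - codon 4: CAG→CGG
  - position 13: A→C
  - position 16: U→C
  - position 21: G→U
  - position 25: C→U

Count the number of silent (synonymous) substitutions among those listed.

0

Codon 2: GAC (Asp) → GAA (Glu) — missense.
Codon 3: UGC (Cys) → CGC (Arg) — missense.
Codon 4: CAG (Gln) → CGG (Arg) — missense.
Codon 5: AAG (Lys) → CAG (Gln) — missense.
Codon 6: UGC (Cys) → CGC (Arg) — missense.
Codon 7: AGG (Arg) → AGU (Ser) — missense.
Codon 9: CGU (Arg) → UGU (Cys) — missense.
Synonymous: 0 of 7.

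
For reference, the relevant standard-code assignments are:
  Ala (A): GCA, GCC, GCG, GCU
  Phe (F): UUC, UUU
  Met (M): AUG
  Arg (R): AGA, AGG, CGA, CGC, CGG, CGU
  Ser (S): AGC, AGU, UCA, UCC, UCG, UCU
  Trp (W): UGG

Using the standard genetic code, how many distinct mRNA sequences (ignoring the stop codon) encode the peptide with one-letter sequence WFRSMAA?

1152

Trp: 1 codon.
Phe: 2 codons.
Arg: 6 codons.
Ser: 6 codons.
Met: 1 codon.
Ala: 4 codons.
Ala: 4 codons.
1 × 2 × 6 × 6 × 1 × 4 × 4 = 1152.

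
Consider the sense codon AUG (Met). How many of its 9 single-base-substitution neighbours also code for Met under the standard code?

Position 1: none → 0 synonymous.
Position 2: none → 0 synonymous.
Position 3: none → 0 synonymous.
Total: 0 + 0 + 0 = 0.

0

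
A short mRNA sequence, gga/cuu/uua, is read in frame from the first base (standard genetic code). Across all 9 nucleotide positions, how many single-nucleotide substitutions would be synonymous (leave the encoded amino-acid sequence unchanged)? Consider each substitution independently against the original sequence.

Codon 1 (GGA, Gly): 3 synonymous substitutions.
Codon 2 (CUU, Leu): 3 synonymous substitutions.
Codon 3 (UUA, Leu): 2 synonymous substitutions.
Total: 3 + 3 + 2 = 8.

8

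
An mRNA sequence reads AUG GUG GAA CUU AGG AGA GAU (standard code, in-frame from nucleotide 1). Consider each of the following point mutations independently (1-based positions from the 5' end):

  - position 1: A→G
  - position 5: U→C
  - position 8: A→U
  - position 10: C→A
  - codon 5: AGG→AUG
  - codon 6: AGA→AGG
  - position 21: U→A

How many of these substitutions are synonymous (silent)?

Codon 1: AUG (Met) → GUG (Val) — missense.
Codon 2: GUG (Val) → GCG (Ala) — missense.
Codon 3: GAA (Glu) → GUA (Val) — missense.
Codon 4: CUU (Leu) → AUU (Ile) — missense.
Codon 5: AGG (Arg) → AUG (Met) — missense.
Codon 6: AGA (Arg) → AGG (Arg) — synonymous.
Codon 7: GAU (Asp) → GAA (Glu) — missense.
Synonymous: 1 of 7.

1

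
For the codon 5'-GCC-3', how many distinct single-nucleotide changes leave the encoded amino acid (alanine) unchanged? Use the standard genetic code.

Position 1: none → 0 synonymous.
Position 2: none → 0 synonymous.
Position 3: GCT, GCA, GCG → 3 synonymous.
Total: 0 + 0 + 3 = 3.

3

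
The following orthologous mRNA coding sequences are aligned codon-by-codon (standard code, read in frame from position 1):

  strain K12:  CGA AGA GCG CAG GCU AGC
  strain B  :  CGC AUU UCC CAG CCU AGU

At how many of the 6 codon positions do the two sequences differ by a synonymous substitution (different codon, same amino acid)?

Codon 1: CGA Arg / CGC Arg — synonymous.
Codon 2: AGA Arg / AUU Ile — nonsynonymous.
Codon 3: GCG Ala / UCC Ser — nonsynonymous.
Codon 4: CAG Gln / CAG Gln — identical.
Codon 5: GCU Ala / CCU Pro — nonsynonymous.
Codon 6: AGC Ser / AGU Ser — synonymous.
Synonymous differences: 2.

2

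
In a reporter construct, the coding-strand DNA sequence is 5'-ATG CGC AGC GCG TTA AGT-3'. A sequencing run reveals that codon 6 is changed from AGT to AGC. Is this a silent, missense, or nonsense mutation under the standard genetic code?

silent

Position 18 falls in codon 6: AGT → Ser.
After the substitution the codon is AGC → Ser.
Both encode Ser, so the change is synonymous.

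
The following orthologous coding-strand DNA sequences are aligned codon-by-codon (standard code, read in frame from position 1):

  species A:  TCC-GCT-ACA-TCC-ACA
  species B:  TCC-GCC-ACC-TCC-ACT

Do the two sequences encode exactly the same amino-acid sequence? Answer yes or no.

yes

Codon 1: TCC Ser / TCC Ser — identical.
Codon 2: GCT Ala / GCC Ala — synonymous.
Codon 3: ACA Thr / ACC Thr — synonymous.
Codon 4: TCC Ser / TCC Ser — identical.
Codon 5: ACA Thr / ACT Thr — synonymous.
Nonsynonymous differences: 0 → same protein.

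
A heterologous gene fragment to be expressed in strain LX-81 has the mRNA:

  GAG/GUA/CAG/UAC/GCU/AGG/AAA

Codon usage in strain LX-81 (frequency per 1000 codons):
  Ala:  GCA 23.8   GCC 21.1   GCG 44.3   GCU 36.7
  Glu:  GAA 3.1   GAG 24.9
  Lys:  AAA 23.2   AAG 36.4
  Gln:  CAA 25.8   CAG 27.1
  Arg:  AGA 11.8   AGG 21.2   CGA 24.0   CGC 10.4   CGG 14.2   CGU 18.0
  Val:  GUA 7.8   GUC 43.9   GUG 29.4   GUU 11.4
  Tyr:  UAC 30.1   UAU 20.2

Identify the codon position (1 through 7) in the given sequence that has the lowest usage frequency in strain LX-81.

Codon 1 GAG (Glu): 24.9 per 1000.
Codon 2 GUA (Val): 7.8 per 1000.
Codon 3 CAG (Gln): 27.1 per 1000.
Codon 4 UAC (Tyr): 30.1 per 1000.
Codon 5 GCU (Ala): 36.7 per 1000.
Codon 6 AGG (Arg): 21.2 per 1000.
Codon 7 AAA (Lys): 23.2 per 1000.
Lowest frequency is 7.8 at codon 2.

2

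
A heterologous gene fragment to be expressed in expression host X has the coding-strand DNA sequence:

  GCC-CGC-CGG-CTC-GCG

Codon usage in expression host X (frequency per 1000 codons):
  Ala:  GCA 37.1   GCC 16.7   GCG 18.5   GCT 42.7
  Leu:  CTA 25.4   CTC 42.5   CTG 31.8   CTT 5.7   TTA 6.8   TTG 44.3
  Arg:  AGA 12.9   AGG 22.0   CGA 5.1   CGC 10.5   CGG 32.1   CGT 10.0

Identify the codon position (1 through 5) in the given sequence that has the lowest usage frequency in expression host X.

Codon 1 GCC (Ala): 16.7 per 1000.
Codon 2 CGC (Arg): 10.5 per 1000.
Codon 3 CGG (Arg): 32.1 per 1000.
Codon 4 CTC (Leu): 42.5 per 1000.
Codon 5 GCG (Ala): 18.5 per 1000.
Lowest frequency is 10.5 at codon 2.

2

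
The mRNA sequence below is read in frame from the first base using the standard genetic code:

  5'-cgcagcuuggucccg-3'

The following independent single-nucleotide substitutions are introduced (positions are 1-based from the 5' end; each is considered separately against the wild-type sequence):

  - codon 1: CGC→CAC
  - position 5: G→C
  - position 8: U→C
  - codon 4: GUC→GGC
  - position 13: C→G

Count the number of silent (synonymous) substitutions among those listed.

Codon 1: CGC (Arg) → CAC (His) — missense.
Codon 2: AGC (Ser) → ACC (Thr) — missense.
Codon 3: UUG (Leu) → UCG (Ser) — missense.
Codon 4: GUC (Val) → GGC (Gly) — missense.
Codon 5: CCG (Pro) → GCG (Ala) — missense.
Synonymous: 0 of 5.

0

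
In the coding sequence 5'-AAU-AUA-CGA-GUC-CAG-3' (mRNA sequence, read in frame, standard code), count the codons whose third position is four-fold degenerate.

Codon 1 AAU (Asn): third position 2-fold.
Codon 2 AUA (Ile): third position 3-fold.
Codon 3 CGA (Arg): third position 4-fold.
Codon 4 GUC (Val): third position 4-fold.
Codon 5 CAG (Gln): third position 2-fold.
Four-fold degenerate third positions: 2.

2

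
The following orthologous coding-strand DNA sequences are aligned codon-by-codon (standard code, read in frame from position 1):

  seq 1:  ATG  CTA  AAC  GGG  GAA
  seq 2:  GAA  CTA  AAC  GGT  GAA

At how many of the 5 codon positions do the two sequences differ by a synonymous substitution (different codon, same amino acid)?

1

Codon 1: ATG Met / GAA Glu — nonsynonymous.
Codon 2: CTA Leu / CTA Leu — identical.
Codon 3: AAC Asn / AAC Asn — identical.
Codon 4: GGG Gly / GGT Gly — synonymous.
Codon 5: GAA Glu / GAA Glu — identical.
Synonymous differences: 1.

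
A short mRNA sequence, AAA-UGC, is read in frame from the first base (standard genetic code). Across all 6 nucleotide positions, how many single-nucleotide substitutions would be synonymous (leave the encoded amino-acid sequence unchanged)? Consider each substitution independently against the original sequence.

Codon 1 (AAA, Lys): 1 synonymous substitution.
Codon 2 (UGC, Cys): 1 synonymous substitution.
Total: 1 + 1 = 2.

2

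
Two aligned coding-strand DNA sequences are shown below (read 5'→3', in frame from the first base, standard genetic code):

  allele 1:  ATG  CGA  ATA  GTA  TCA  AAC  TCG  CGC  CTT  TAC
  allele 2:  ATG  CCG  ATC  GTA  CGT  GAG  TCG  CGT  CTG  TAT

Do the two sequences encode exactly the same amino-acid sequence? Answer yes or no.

Codon 1: ATG Met / ATG Met — identical.
Codon 2: CGA Arg / CCG Pro — nonsynonymous.
Codon 3: ATA Ile / ATC Ile — synonymous.
Codon 4: GTA Val / GTA Val — identical.
Codon 5: TCA Ser / CGT Arg — nonsynonymous.
Codon 6: AAC Asn / GAG Glu — nonsynonymous.
Codon 7: TCG Ser / TCG Ser — identical.
Codon 8: CGC Arg / CGT Arg — synonymous.
Codon 9: CTT Leu / CTG Leu — synonymous.
Codon 10: TAC Tyr / TAT Tyr — synonymous.
Nonsynonymous differences: 3 → different protein.

no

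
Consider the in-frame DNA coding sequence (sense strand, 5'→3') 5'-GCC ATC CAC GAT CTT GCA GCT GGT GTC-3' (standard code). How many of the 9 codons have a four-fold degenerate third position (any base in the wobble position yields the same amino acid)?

6

Codon 1 GCC (Ala): third position 4-fold.
Codon 2 ATC (Ile): third position 3-fold.
Codon 3 CAC (His): third position 2-fold.
Codon 4 GAT (Asp): third position 2-fold.
Codon 5 CTT (Leu): third position 4-fold.
Codon 6 GCA (Ala): third position 4-fold.
Codon 7 GCT (Ala): third position 4-fold.
Codon 8 GGT (Gly): third position 4-fold.
Codon 9 GTC (Val): third position 4-fold.
Four-fold degenerate third positions: 6.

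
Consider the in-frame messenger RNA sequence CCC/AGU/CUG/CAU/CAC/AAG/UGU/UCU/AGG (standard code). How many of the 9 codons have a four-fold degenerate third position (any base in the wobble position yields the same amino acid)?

Codon 1 CCC (Pro): third position 4-fold.
Codon 2 AGU (Ser): third position 2-fold.
Codon 3 CUG (Leu): third position 4-fold.
Codon 4 CAU (His): third position 2-fold.
Codon 5 CAC (His): third position 2-fold.
Codon 6 AAG (Lys): third position 2-fold.
Codon 7 UGU (Cys): third position 2-fold.
Codon 8 UCU (Ser): third position 4-fold.
Codon 9 AGG (Arg): third position 2-fold.
Four-fold degenerate third positions: 3.

3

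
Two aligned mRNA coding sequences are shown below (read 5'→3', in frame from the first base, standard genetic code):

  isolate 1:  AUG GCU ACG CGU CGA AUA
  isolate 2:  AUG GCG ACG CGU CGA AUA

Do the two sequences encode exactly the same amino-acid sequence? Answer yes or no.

Codon 1: AUG Met / AUG Met — identical.
Codon 2: GCU Ala / GCG Ala — synonymous.
Codon 3: ACG Thr / ACG Thr — identical.
Codon 4: CGU Arg / CGU Arg — identical.
Codon 5: CGA Arg / CGA Arg — identical.
Codon 6: AUA Ile / AUA Ile — identical.
Nonsynonymous differences: 0 → same protein.

yes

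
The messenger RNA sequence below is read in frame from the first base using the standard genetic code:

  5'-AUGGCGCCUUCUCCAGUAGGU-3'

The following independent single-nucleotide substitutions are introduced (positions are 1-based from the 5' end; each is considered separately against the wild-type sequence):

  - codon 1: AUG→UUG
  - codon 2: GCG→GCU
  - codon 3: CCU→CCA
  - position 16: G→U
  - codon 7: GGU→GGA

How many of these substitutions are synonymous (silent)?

3

Codon 1: AUG (Met) → UUG (Leu) — missense.
Codon 2: GCG (Ala) → GCU (Ala) — synonymous.
Codon 3: CCU (Pro) → CCA (Pro) — synonymous.
Codon 6: GUA (Val) → UUA (Leu) — missense.
Codon 7: GGU (Gly) → GGA (Gly) — synonymous.
Synonymous: 3 of 5.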